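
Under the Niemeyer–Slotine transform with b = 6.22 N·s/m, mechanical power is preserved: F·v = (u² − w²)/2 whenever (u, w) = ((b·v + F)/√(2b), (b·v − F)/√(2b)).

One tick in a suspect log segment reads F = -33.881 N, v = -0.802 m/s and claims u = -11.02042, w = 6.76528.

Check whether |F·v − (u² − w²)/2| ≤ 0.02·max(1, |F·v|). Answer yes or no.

no

F·v = (-33.881)×(-0.802) = 27.17256 W.
(u² − w²)/2 = (121.44966 − 45.76901)/2 = 37.84032 W.
|Δ| = 10.66776;  2% of max(1, |F·v|) = 0.54345.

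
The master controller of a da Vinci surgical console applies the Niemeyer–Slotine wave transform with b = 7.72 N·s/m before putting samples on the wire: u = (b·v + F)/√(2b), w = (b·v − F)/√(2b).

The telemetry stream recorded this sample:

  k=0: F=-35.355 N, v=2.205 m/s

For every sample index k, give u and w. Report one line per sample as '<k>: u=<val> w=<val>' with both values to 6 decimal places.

0: u=-4.665473 w=13.329748

k=0: b·v=7.72×2.205=17.022600; √(2b)=3.929377; u=(17.022600+(-35.355))/3.929377=-4.665473, w=(17.022600−(-35.355))/3.929377=13.329748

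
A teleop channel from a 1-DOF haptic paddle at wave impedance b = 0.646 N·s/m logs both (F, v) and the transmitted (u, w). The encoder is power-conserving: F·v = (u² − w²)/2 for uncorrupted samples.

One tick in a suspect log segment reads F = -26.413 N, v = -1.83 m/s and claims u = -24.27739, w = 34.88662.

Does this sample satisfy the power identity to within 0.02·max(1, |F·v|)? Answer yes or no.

no

F·v = (-26.413)×(-1.83) = 48.3358 W.
(u² − w²)/2 = (589.3917 − 1217.0763)/2 = -313.8423 W.
|Δ| = 362.1781;  2% of max(1, |F·v|) = 0.9667.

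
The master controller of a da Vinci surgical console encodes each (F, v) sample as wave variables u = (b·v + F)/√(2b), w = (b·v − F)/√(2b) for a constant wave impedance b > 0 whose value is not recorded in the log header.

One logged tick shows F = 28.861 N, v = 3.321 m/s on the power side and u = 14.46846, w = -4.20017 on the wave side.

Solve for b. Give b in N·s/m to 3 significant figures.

b = 4.78 N·s/m

u + w = 10.2683;  u + w = √(2b)·v, so √(2b) = 10.2683/3.321 = 3.0919.
b = (√(2b))²/2 = 9.5600/2 = 4.7800.
(Check via u − w = 2F/√(2b): u − w = 18.6686, 2F/√(2b) = 18.6686.)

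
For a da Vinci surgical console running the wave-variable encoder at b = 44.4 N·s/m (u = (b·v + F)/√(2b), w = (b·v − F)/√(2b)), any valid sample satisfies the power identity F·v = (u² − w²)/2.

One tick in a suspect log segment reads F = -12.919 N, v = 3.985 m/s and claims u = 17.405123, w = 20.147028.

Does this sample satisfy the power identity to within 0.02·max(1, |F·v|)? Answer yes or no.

yes

F·v = (-12.919)×3.985 = -51.482215 W.
(u² − w²)/2 = (302.938307 − 405.902737)/2 = -51.482215 W.
|Δ| = 0.000000;  2% of max(1, |F·v|) = 1.029644.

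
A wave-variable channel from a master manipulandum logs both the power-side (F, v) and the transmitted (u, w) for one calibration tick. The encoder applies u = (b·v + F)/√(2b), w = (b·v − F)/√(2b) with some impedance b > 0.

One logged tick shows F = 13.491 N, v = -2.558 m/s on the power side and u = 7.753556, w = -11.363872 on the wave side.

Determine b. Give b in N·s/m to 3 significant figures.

u + w = -3.610316;  u + w = √(2b)·v, so √(2b) = -3.610316/(-2.558) = 1.411382.
b = (√(2b))²/2 = 1.992000/2 = 0.996000.
(Check via u − w = 2F/√(2b): u − w = 19.117428, 2F/√(2b) = 19.117428.)

b = 0.996 N·s/m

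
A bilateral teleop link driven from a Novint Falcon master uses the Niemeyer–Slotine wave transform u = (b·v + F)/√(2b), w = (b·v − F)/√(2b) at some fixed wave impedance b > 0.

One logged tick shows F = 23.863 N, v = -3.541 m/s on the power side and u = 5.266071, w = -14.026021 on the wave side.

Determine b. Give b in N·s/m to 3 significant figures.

u + w = -8.759950;  u + w = √(2b)·v, so √(2b) = -8.759950/(-3.541) = 2.473863.
b = (√(2b))²/2 = 6.120000/2 = 3.060000.
(Check via u − w = 2F/√(2b): u − w = 19.292092, 2F/√(2b) = 19.292093.)

b = 3.06 N·s/m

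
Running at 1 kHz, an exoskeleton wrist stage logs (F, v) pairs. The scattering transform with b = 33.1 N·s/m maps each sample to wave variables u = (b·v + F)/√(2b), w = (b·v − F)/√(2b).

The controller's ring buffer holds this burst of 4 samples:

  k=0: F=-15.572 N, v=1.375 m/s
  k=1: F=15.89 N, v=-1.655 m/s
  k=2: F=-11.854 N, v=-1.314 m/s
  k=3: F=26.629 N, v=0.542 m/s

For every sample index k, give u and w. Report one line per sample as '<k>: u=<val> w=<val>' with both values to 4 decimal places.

k=0: b·v=33.1×1.375=45.5125; √(2b)=8.1363; u=(45.5125+(-15.572))/8.1363=3.6798, w=(45.5125−(-15.572))/8.1363=7.5076
k=1: b·v=33.1×(-1.655)=-54.7805; √(2b)=8.1363; u=(-54.7805+15.89)/8.1363=-4.7799, w=(-54.7805−15.89)/8.1363=-8.6858
k=2: b·v=33.1×(-1.314)=-43.4934; √(2b)=8.1363; u=(-43.4934+(-11.854))/8.1363=-6.8025, w=(-43.4934−(-11.854))/8.1363=-3.8887
k=3: b·v=33.1×0.542=17.9402; √(2b)=8.1363; u=(17.9402+26.629)/8.1363=5.4778, w=(17.9402−26.629)/8.1363=-1.0679

0: u=3.6798 w=7.5076
1: u=-4.7799 w=-8.6858
2: u=-6.8025 w=-3.8887
3: u=5.4778 w=-1.0679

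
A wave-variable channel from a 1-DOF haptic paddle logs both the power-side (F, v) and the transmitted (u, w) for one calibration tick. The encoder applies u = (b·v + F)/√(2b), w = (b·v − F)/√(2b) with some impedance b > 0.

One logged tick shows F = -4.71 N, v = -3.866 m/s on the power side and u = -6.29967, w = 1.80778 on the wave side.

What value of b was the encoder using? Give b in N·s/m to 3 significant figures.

u + w = -4.4919;  u + w = √(2b)·v, so √(2b) = -4.4919/(-3.866) = 1.1619.
b = (√(2b))²/2 = 1.3500/2 = 0.6750.
(Check via u − w = 2F/√(2b): u − w = -8.1075, 2F/√(2b) = -8.1074.)

b = 0.675 N·s/m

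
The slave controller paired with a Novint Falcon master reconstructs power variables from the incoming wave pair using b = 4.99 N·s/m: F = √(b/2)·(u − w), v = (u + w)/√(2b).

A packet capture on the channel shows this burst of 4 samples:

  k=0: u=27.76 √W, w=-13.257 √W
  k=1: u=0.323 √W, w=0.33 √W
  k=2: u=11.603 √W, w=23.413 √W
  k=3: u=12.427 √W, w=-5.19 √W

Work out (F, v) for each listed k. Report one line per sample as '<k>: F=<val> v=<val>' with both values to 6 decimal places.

0: F=64.788685 v=4.590844
1: F=-0.011057 v=0.206704
2: F=-18.654567 v=11.084121
3: F=27.827054 v=2.290832

k=0: u−w=41.017000, u+w=14.503000; √(b/2)=1.579557, √(2b)=3.159114; F=1.579557×41.017=64.788685, v=14.503000/3.159114=4.590844
k=1: u−w=-0.007000, u+w=0.653000; √(b/2)=1.579557, √(2b)=3.159114; F=1.579557×(-0.007)=-0.011057, v=0.653000/3.159114=0.206704
k=2: u−w=-11.810000, u+w=35.016000; √(b/2)=1.579557, √(2b)=3.159114; F=1.579557×(-11.81)=-18.654567, v=35.016000/3.159114=11.084121
k=3: u−w=17.617000, u+w=7.237000; √(b/2)=1.579557, √(2b)=3.159114; F=1.579557×17.617=27.827054, v=7.237000/3.159114=2.290832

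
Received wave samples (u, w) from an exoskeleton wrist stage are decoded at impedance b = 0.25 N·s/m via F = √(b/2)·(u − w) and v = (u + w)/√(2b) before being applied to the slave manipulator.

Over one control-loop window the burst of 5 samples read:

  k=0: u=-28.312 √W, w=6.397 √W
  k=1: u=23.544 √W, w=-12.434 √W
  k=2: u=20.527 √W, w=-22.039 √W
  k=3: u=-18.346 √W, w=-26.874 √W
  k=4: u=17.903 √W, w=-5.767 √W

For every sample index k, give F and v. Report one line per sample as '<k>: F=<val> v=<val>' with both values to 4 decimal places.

0: F=-12.2715 v=-30.9925
1: F=12.7201 v=15.7119
2: F=15.0494 v=-2.1383
3: F=3.0151 v=-63.9507
4: F=8.3686 v=17.1629

k=0: u−w=-34.7090, u+w=-21.9150; √(b/2)=0.3536, √(2b)=0.7071; F=0.3536×(-34.709)=-12.2715, v=-21.9150/0.7071=-30.9925
k=1: u−w=35.9780, u+w=11.1100; √(b/2)=0.3536, √(2b)=0.7071; F=0.3536×35.978=12.7201, v=11.1100/0.7071=15.7119
k=2: u−w=42.5660, u+w=-1.5120; √(b/2)=0.3536, √(2b)=0.7071; F=0.3536×42.566=15.0494, v=-1.5120/0.7071=-2.1383
k=3: u−w=8.5280, u+w=-45.2200; √(b/2)=0.3536, √(2b)=0.7071; F=0.3536×8.528=3.0151, v=-45.2200/0.7071=-63.9507
k=4: u−w=23.6700, u+w=12.1360; √(b/2)=0.3536, √(2b)=0.7071; F=0.3536×23.67=8.3686, v=12.1360/0.7071=17.1629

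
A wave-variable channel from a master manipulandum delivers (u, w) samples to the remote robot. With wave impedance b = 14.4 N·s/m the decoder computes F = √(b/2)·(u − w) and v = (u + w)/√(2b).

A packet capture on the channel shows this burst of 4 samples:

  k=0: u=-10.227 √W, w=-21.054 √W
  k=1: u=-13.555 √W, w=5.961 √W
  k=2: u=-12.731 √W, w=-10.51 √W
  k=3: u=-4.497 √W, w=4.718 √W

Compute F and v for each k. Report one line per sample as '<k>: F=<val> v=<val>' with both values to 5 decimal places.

k=0: u−w=10.82700, u+w=-31.28100; √(b/2)=2.68328, √(2b)=5.36656; F=2.68328×10.827=29.05189, v=-31.28100/5.36656=-5.82887
k=1: u−w=-19.51600, u+w=-7.59400; √(b/2)=2.68328, √(2b)=5.36656; F=2.68328×(-19.516)=-52.36692, v=-7.59400/5.36656=-1.41506
k=2: u−w=-2.22100, u+w=-23.24100; √(b/2)=2.68328, √(2b)=5.36656; F=2.68328×(-2.221)=-5.95957, v=-23.24100/5.36656=-4.33070
k=3: u−w=-9.21500, u+w=0.22100; √(b/2)=2.68328, √(2b)=5.36656; F=2.68328×(-9.215)=-24.72644, v=0.22100/5.36656=0.04118

0: F=29.05189 v=-5.82887
1: F=-52.36692 v=-1.41506
2: F=-5.95957 v=-4.33070
3: F=-24.72644 v=0.04118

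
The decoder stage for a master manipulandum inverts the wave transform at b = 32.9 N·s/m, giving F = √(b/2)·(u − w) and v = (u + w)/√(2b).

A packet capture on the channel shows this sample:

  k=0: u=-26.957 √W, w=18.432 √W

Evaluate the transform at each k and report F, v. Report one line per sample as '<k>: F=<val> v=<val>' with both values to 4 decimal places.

0: F=-184.0914 v=-1.0509

k=0: u−w=-45.3890, u+w=-8.5250; √(b/2)=4.0559, √(2b)=8.1117; F=4.0559×(-45.389)=-184.0914, v=-8.5250/8.1117=-1.0509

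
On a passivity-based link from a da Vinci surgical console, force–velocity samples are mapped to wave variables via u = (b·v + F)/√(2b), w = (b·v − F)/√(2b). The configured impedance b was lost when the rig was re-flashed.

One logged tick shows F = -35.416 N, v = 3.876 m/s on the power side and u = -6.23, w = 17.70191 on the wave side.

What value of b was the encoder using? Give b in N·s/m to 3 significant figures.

b = 4.38 N·s/m

u + w = 11.4719;  u + w = √(2b)·v, so √(2b) = 11.4719/3.876 = 2.9597.
b = (√(2b))²/2 = 8.7600/2 = 4.3800.
(Check via u − w = 2F/√(2b): u − w = -23.9319, 2F/√(2b) = -23.9319.)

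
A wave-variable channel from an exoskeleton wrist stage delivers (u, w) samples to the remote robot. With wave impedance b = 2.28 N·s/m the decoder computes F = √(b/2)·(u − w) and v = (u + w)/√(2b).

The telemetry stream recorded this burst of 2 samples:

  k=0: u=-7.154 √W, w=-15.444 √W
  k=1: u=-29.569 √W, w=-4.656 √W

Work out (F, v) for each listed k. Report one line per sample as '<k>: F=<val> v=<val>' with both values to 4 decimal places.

k=0: u−w=8.2900, u+w=-22.5980; √(b/2)=1.0677, √(2b)=2.1354; F=1.0677×8.29=8.8513, v=-22.5980/2.1354=-10.5825
k=1: u−w=-24.9130, u+w=-34.2250; √(b/2)=1.0677, √(2b)=2.1354; F=1.0677×(-24.913)=-26.5998, v=-34.2250/2.1354=-16.0273

0: F=8.8513 v=-10.5825
1: F=-26.5998 v=-16.0273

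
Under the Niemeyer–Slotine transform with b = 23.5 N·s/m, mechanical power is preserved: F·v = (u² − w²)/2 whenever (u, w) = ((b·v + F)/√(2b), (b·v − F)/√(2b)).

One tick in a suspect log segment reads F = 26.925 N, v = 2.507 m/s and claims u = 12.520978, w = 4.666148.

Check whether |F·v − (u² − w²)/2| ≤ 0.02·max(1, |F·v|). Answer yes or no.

F·v = 26.925×2.507 = 67.500975 W.
(u² − w²)/2 = (156.774890 − 21.772937)/2 = 67.500976 W.
|Δ| = 0.000001;  2% of max(1, |F·v|) = 1.350020.

yes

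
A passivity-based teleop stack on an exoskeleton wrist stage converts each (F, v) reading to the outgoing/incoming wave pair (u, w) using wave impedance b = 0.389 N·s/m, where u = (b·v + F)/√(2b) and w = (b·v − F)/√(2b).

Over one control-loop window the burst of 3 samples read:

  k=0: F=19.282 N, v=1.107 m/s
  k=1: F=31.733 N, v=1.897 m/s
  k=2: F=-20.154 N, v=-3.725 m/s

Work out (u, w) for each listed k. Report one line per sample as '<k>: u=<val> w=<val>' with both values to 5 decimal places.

k=0: b·v=0.389×1.107=0.43062; √(2b)=0.88204; u=(0.43062+19.282)/0.88204=22.34882, w=(0.43062−19.282)/0.88204=-21.37240
k=1: b·v=0.389×1.897=0.73793; √(2b)=0.88204; u=(0.73793+31.733)/0.88204=36.81332, w=(0.73793−31.733)/0.88204=-35.14008
k=2: b·v=0.389×(-3.725)=-1.44903; √(2b)=0.88204; u=(-1.44903+(-20.154))/0.88204=-24.49203, w=(-1.44903−(-20.154))/0.88204=21.20642

0: u=22.34882 w=-21.37240
1: u=36.81332 w=-35.14008
2: u=-24.49203 w=21.20642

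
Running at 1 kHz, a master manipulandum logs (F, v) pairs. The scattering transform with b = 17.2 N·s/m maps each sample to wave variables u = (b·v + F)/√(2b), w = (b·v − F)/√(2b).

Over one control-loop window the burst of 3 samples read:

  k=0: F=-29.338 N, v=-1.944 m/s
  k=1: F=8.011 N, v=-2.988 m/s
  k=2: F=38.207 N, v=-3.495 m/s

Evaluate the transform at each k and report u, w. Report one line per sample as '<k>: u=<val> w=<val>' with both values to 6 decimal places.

k=0: b·v=17.2×(-1.944)=-33.436800; √(2b)=5.865151; u=(-33.436800+(-29.338))/5.865151=-10.703015, w=(-33.436800−(-29.338))/5.865151=-0.698840
k=1: b·v=17.2×(-2.988)=-51.393600; √(2b)=5.865151; u=(-51.393600+8.011)/5.865151=-7.396672, w=(-51.393600−8.011)/5.865151=-10.128400
k=2: b·v=17.2×(-3.495)=-60.114000; √(2b)=5.865151; u=(-60.114000+38.207)/5.865151=-3.735112, w=(-60.114000−38.207)/5.865151=-16.763591

0: u=-10.703015 w=-0.698840
1: u=-7.396672 w=-10.128400
2: u=-3.735112 w=-16.763591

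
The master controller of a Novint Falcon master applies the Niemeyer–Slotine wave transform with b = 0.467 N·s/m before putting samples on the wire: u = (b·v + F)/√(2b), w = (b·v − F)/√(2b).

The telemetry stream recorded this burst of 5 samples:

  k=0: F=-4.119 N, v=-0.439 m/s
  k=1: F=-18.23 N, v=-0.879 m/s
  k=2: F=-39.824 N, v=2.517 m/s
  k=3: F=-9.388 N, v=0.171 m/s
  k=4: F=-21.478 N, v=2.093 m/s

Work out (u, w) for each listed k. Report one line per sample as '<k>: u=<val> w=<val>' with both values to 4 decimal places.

0: u=-4.4742 w=4.0499
1: u=-19.2879 w=18.4384
2: u=-39.9908 w=42.4233
3: u=-9.6314 w=9.7967
4: u=-21.2125 w=23.2353

k=0: b·v=0.467×(-0.439)=-0.2050; √(2b)=0.9664; u=(-0.2050+(-4.119))/0.9664=-4.4742, w=(-0.2050−(-4.119))/0.9664=4.0499
k=1: b·v=0.467×(-0.879)=-0.4105; √(2b)=0.9664; u=(-0.4105+(-18.23))/0.9664=-19.2879, w=(-0.4105−(-18.23))/0.9664=18.4384
k=2: b·v=0.467×2.517=1.1754; √(2b)=0.9664; u=(1.1754+(-39.824))/0.9664=-39.9908, w=(1.1754−(-39.824))/0.9664=42.4233
k=3: b·v=0.467×0.171=0.0799; √(2b)=0.9664; u=(0.0799+(-9.388))/0.9664=-9.6314, w=(0.0799−(-9.388))/0.9664=9.7967
k=4: b·v=0.467×2.093=0.9774; √(2b)=0.9664; u=(0.9774+(-21.478))/0.9664=-21.2125, w=(0.9774−(-21.478))/0.9664=23.2353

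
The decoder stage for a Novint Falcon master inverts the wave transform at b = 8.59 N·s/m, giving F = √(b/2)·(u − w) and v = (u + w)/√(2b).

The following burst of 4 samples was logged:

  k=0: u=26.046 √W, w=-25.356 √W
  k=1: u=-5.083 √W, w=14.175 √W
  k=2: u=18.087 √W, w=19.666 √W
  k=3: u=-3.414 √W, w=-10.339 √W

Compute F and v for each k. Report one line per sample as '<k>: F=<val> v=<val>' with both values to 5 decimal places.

k=0: u−w=51.40200, u+w=0.69000; √(b/2)=2.07244, √(2b)=4.14488; F=2.07244×51.402=106.52747, v=0.69000/4.14488=0.16647
k=1: u−w=-19.25800, u+w=9.09200; √(b/2)=2.07244, √(2b)=4.14488; F=2.07244×(-19.258)=-39.91101, v=9.09200/4.14488=2.19355
k=2: u−w=-1.57900, u+w=37.75300; √(b/2)=2.07244, √(2b)=4.14488; F=2.07244×(-1.579)=-3.27238, v=37.75300/4.14488=9.10835
k=3: u−w=6.92500, u+w=-13.75300; √(b/2)=2.07244, √(2b)=4.14488; F=2.07244×6.925=14.35163, v=-13.75300/4.14488=-3.31807

0: F=106.52747 v=0.16647
1: F=-39.91101 v=2.19355
2: F=-3.27238 v=9.10835
3: F=14.35163 v=-3.31807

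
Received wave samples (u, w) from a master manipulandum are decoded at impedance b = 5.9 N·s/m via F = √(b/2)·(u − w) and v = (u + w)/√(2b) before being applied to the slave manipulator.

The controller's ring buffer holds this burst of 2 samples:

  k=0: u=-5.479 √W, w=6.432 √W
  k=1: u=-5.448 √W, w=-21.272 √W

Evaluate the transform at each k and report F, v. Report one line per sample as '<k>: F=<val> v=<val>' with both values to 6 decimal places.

k=0: u−w=-11.911000, u+w=0.953000; √(b/2)=1.717556, √(2b)=3.435113; F=1.717556×(-11.911)=-20.457814, v=0.953000/3.435113=0.277429
k=1: u−w=15.824000, u+w=-26.720000; √(b/2)=1.717556, √(2b)=3.435113; F=1.717556×15.824=27.178613, v=-26.720000/3.435113=-7.778493

0: F=-20.457814 v=0.277429
1: F=27.178613 v=-7.778493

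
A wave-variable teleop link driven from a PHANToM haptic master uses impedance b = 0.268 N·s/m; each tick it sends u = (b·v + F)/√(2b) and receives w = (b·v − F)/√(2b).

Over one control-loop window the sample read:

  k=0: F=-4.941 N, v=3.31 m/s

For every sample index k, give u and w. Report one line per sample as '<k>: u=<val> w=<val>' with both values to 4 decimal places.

0: u=-5.5372 w=7.9606

k=0: b·v=0.268×3.31=0.8871; √(2b)=0.7321; u=(0.8871+(-4.941))/0.7321=-5.5372, w=(0.8871−(-4.941))/0.7321=7.9606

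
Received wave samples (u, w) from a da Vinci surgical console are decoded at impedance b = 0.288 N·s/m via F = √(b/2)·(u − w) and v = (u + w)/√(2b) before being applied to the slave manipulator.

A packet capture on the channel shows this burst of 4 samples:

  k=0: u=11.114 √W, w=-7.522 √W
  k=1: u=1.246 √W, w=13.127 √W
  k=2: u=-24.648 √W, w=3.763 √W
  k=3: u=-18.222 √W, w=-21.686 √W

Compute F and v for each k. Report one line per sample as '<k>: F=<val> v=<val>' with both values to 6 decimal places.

0: F=7.071865 v=4.732876
1: F=-4.508523 v=18.938090
2: F=-10.781216 v=-27.518404
3: F=1.314496 v=-52.583407

k=0: u−w=18.636000, u+w=3.592000; √(b/2)=0.379473, √(2b)=0.758947; F=0.379473×18.636=7.071865, v=3.592000/0.758947=4.732876
k=1: u−w=-11.881000, u+w=14.373000; √(b/2)=0.379473, √(2b)=0.758947; F=0.379473×(-11.881)=-4.508523, v=14.373000/0.758947=18.938090
k=2: u−w=-28.411000, u+w=-20.885000; √(b/2)=0.379473, √(2b)=0.758947; F=0.379473×(-28.411)=-10.781216, v=-20.885000/0.758947=-27.518404
k=3: u−w=3.464000, u+w=-39.908000; √(b/2)=0.379473, √(2b)=0.758947; F=0.379473×3.464=1.314496, v=-39.908000/0.758947=-52.583407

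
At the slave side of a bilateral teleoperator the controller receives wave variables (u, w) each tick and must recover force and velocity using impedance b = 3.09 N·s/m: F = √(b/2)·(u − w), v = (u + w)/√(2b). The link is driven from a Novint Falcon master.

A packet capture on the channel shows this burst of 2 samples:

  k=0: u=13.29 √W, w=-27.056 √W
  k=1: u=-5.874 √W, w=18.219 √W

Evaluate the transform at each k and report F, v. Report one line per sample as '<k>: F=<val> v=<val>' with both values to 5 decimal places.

0: F=50.14928 v=-5.53750
1: F=-29.94712 v=4.96589

k=0: u−w=40.34600, u+w=-13.76600; √(b/2)=1.24298, √(2b)=2.48596; F=1.24298×40.346=50.14928, v=-13.76600/2.48596=-5.53750
k=1: u−w=-24.09300, u+w=12.34500; √(b/2)=1.24298, √(2b)=2.48596; F=1.24298×(-24.093)=-29.94712, v=12.34500/2.48596=4.96589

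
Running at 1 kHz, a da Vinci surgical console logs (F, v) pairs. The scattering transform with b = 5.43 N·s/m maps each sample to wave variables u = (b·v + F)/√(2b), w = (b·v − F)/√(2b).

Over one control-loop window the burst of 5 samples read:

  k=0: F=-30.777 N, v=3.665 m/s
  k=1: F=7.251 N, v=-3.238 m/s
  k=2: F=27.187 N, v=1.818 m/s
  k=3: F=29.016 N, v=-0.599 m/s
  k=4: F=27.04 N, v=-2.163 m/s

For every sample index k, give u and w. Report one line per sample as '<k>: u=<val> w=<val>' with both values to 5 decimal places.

k=0: b·v=5.43×3.665=19.90095; √(2b)=3.29545; u=(19.90095+(-30.777))/3.29545=-3.30032, w=(19.90095−(-30.777))/3.29545=15.37815
k=1: b·v=5.43×(-3.238)=-17.58234; √(2b)=3.29545; u=(-17.58234+7.251)/3.29545=-3.13503, w=(-17.58234−7.251)/3.29545=-7.53564
k=2: b·v=5.43×1.818=9.87174; √(2b)=3.29545; u=(9.87174+27.187)/3.29545=11.24542, w=(9.87174−27.187)/3.29545=-5.25429
k=3: b·v=5.43×(-0.599)=-3.25257; √(2b)=3.29545; u=(-3.25257+29.016)/3.29545=7.81788, w=(-3.25257−29.016)/3.29545=-9.79185
k=4: b·v=5.43×(-2.163)=-11.74509; √(2b)=3.29545; u=(-11.74509+27.04)/3.29545=4.64122, w=(-11.74509−27.04)/3.29545=-11.76928

0: u=-3.30032 w=15.37815
1: u=-3.13503 w=-7.53564
2: u=11.24542 w=-5.25429
3: u=7.81788 w=-9.79185
4: u=4.64122 w=-11.76928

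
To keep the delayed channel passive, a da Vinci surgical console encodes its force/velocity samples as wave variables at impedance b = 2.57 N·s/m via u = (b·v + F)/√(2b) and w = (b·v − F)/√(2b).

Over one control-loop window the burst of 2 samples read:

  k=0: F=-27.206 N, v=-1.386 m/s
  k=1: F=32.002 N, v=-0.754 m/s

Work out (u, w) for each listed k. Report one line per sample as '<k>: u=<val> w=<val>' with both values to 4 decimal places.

0: u=-13.5712 w=10.4289
1: u=13.2608 w=-14.9702

k=0: b·v=2.57×(-1.386)=-3.5620; √(2b)=2.2672; u=(-3.5620+(-27.206))/2.2672=-13.5712, w=(-3.5620−(-27.206))/2.2672=10.4289
k=1: b·v=2.57×(-0.754)=-1.9378; √(2b)=2.2672; u=(-1.9378+32.002)/2.2672=13.2608, w=(-1.9378−32.002)/2.2672=-14.9702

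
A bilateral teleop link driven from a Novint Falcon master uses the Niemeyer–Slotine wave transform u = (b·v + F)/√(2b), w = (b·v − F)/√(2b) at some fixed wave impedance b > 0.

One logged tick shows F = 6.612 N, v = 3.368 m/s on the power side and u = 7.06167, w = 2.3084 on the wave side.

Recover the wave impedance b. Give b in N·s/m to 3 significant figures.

b = 3.87 N·s/m

u + w = 9.3701;  u + w = √(2b)·v, so √(2b) = 9.3701/3.368 = 2.7821.
b = (√(2b))²/2 = 7.7400/2 = 3.8700.
(Check via u − w = 2F/√(2b): u − w = 4.7533, 2F/√(2b) = 4.7533.)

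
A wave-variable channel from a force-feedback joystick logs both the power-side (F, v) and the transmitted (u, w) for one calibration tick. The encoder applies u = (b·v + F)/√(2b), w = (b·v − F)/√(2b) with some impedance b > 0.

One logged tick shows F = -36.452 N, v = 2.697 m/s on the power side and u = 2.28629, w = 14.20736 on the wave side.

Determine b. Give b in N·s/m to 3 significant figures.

u + w = 16.49365;  u + w = √(2b)·v, so √(2b) = 16.49365/2.697 = 6.11555.
b = (√(2b))²/2 = 37.40000/2 = 18.70000.
(Check via u − w = 2F/√(2b): u − w = -11.92107, 2F/√(2b) = -11.92108.)

b = 18.7 N·s/m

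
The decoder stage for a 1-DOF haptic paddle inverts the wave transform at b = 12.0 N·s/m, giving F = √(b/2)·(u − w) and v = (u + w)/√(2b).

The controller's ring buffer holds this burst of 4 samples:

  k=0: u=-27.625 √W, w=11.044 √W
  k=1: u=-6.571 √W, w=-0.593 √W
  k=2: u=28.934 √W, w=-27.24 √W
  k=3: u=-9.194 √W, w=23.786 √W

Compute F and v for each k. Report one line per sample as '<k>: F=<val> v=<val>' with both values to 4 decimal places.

0: F=-94.7193 v=-3.3846
1: F=-14.6430 v=-1.4623
2: F=137.5976 v=0.3458
3: F=-80.7842 v=2.9786

k=0: u−w=-38.6690, u+w=-16.5810; √(b/2)=2.4495, √(2b)=4.8990; F=2.4495×(-38.669)=-94.7193, v=-16.5810/4.8990=-3.3846
k=1: u−w=-5.9780, u+w=-7.1640; √(b/2)=2.4495, √(2b)=4.8990; F=2.4495×(-5.978)=-14.6430, v=-7.1640/4.8990=-1.4623
k=2: u−w=56.1740, u+w=1.6940; √(b/2)=2.4495, √(2b)=4.8990; F=2.4495×56.174=137.5976, v=1.6940/4.8990=0.3458
k=3: u−w=-32.9800, u+w=14.5920; √(b/2)=2.4495, √(2b)=4.8990; F=2.4495×(-32.98)=-80.7842, v=14.5920/4.8990=2.9786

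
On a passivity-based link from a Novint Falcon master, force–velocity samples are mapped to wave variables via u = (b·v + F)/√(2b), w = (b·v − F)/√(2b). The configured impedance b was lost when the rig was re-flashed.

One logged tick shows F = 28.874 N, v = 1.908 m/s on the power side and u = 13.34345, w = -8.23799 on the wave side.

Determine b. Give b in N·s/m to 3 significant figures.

b = 3.58 N·s/m

u + w = 5.10546;  u + w = √(2b)·v, so √(2b) = 5.10546/1.908 = 2.67582.
b = (√(2b))²/2 = 7.16000/2 = 3.58000.
(Check via u − w = 2F/√(2b): u − w = 21.58144, 2F/√(2b) = 21.58144.)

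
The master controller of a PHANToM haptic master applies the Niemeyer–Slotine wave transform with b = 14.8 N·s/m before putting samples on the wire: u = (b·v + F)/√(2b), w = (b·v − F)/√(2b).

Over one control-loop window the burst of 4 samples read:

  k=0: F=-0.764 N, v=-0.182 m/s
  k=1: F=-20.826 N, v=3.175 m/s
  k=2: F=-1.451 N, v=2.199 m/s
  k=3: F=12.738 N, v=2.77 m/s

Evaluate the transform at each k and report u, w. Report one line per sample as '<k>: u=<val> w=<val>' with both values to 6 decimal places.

k=0: b·v=14.8×(-0.182)=-2.693600; √(2b)=5.440588; u=(-2.693600+(-0.764))/5.440588=-0.635520, w=(-2.693600−(-0.764))/5.440588=-0.354668
k=1: b·v=14.8×3.175=46.990000; √(2b)=5.440588; u=(46.990000+(-20.826))/5.440588=4.809039, w=(46.990000−(-20.826))/5.440588=12.464829
k=2: b·v=14.8×2.199=32.545200; √(2b)=5.440588; u=(32.545200+(-1.451))/5.440588=5.715228, w=(32.545200−(-1.451))/5.440588=6.248626
k=3: b·v=14.8×2.77=40.996000; √(2b)=5.440588; u=(40.996000+12.738)/5.440588=9.876506, w=(40.996000−12.738)/5.440588=5.193924

0: u=-0.635520 w=-0.354668
1: u=4.809039 w=12.464829
2: u=5.715228 w=6.248626
3: u=9.876506 w=5.193924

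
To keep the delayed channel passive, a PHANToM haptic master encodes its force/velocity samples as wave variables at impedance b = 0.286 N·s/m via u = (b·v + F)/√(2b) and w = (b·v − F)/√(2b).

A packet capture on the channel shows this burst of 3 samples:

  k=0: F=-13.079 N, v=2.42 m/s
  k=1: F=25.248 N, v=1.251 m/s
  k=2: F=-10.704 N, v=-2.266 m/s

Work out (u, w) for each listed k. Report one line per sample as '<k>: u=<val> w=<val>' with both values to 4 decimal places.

k=0: b·v=0.286×2.42=0.6921; √(2b)=0.7563; u=(0.6921+(-13.079))/0.7563=-16.3781, w=(0.6921−(-13.079))/0.7563=18.2084
k=1: b·v=0.286×1.251=0.3578; √(2b)=0.7563; u=(0.3578+25.248)/0.7563=33.8563, w=(0.3578−25.248)/0.7563=-32.9102
k=2: b·v=0.286×(-2.266)=-0.6481; √(2b)=0.7563; u=(-0.6481+(-10.704))/0.7563=-15.0099, w=(-0.6481−(-10.704))/0.7563=13.2961

0: u=-16.3781 w=18.2084
1: u=33.8563 w=-32.9102
2: u=-15.0099 w=13.2961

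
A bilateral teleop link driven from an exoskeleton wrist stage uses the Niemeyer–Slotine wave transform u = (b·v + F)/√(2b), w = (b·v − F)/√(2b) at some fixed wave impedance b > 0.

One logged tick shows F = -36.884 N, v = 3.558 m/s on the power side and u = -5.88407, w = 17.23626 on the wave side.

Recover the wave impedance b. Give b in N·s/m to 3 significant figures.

u + w = 11.3522;  u + w = √(2b)·v, so √(2b) = 11.3522/3.558 = 3.1906.
b = (√(2b))²/2 = 10.1800/2 = 5.0900.
(Check via u − w = 2F/√(2b): u − w = -23.1203, 2F/√(2b) = -23.1203.)

b = 5.09 N·s/m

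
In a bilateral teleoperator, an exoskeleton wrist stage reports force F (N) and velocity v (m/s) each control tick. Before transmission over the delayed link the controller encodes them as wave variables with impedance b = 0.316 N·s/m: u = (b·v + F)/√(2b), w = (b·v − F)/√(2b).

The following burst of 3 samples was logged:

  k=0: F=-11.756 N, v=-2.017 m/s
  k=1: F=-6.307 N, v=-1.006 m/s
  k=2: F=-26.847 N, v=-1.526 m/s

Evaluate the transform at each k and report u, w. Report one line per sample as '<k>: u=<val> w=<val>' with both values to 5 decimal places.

0: u=-15.58946 w=13.98597
1: u=-8.33337 w=7.53361
2: u=-34.37705 w=33.16391

k=0: b·v=0.316×(-2.017)=-0.63737; √(2b)=0.79498; u=(-0.63737+(-11.756))/0.79498=-15.58946, w=(-0.63737−(-11.756))/0.79498=13.98597
k=1: b·v=0.316×(-1.006)=-0.31790; √(2b)=0.79498; u=(-0.31790+(-6.307))/0.79498=-8.33337, w=(-0.31790−(-6.307))/0.79498=7.53361
k=2: b·v=0.316×(-1.526)=-0.48222; √(2b)=0.79498; u=(-0.48222+(-26.847))/0.79498=-34.37705, w=(-0.48222−(-26.847))/0.79498=33.16391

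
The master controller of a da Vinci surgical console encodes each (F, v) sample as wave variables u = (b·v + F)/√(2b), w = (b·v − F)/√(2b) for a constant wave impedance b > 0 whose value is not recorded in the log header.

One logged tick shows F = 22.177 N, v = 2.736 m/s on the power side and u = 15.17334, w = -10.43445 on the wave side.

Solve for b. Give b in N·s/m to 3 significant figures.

u + w = 4.73889;  u + w = √(2b)·v, so √(2b) = 4.73889/2.736 = 1.73205.
b = (√(2b))²/2 = 3.00000/2 = 1.50000.
(Check via u − w = 2F/√(2b): u − w = 25.60779, 2F/√(2b) = 25.60780.)

b = 1.5 N·s/m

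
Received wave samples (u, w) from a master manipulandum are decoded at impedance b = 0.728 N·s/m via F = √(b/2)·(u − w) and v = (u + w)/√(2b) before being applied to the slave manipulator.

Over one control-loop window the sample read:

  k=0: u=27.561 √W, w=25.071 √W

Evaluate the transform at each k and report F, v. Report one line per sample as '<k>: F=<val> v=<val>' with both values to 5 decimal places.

k=0: u−w=2.49000, u+w=52.63200; √(b/2)=0.60332, √(2b)=1.20665; F=0.60332×2.49=1.50228, v=52.63200/1.20665=43.61835

0: F=1.50228 v=43.61835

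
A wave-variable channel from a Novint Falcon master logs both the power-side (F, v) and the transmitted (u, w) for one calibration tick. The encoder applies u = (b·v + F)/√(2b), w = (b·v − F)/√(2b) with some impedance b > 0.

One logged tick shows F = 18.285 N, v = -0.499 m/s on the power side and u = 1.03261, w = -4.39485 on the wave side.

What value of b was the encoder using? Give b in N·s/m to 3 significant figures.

u + w = -3.3622;  u + w = √(2b)·v, so √(2b) = -3.3622/(-0.499) = 6.7380.
b = (√(2b))²/2 = 45.4000/2 = 22.7000.
(Check via u − w = 2F/√(2b): u − w = 5.4275, 2F/√(2b) = 5.4275.)

b = 22.7 N·s/m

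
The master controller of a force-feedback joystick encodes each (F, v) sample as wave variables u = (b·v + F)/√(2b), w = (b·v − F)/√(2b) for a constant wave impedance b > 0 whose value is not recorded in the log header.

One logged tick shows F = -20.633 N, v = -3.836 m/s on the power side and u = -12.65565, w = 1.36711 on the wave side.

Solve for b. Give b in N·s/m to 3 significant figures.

b = 4.33 N·s/m

u + w = -11.28854;  u + w = √(2b)·v, so √(2b) = -11.28854/(-3.836) = 2.94279.
b = (√(2b))²/2 = 8.66001/2 = 4.33000.
(Check via u − w = 2F/√(2b): u − w = -14.02276, 2F/√(2b) = -14.02275.)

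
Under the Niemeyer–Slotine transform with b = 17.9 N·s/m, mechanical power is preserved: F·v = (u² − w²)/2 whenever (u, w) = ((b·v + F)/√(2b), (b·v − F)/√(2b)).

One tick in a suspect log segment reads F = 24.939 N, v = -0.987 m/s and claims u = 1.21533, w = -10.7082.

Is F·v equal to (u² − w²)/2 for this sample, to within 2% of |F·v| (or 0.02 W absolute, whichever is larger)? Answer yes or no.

no

F·v = 24.939×(-0.987) = -24.61479 W.
(u² − w²)/2 = (1.47703 − 114.66555)/2 = -56.59426 W.
|Δ| = 31.97947;  2% of max(1, |F·v|) = 0.49230.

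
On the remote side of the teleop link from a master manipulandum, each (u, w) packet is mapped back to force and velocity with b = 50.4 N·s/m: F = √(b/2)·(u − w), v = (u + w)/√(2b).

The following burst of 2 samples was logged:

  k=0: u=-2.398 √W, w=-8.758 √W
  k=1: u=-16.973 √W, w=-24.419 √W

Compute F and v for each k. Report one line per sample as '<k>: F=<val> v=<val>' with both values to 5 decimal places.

0: F=31.92695 v=-1.11116
1: F=37.37862 v=-4.12274

k=0: u−w=6.36000, u+w=-11.15600; √(b/2)=5.01996, √(2b)=10.03992; F=5.01996×6.36=31.92695, v=-11.15600/10.03992=-1.11116
k=1: u−w=7.44600, u+w=-41.39200; √(b/2)=5.01996, √(2b)=10.03992; F=5.01996×7.446=37.37862, v=-41.39200/10.03992=-4.12274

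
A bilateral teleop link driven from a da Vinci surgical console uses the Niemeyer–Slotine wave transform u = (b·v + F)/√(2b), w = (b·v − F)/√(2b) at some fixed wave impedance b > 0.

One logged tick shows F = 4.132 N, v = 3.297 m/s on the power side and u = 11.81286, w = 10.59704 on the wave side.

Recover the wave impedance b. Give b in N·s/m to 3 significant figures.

b = 23.1 N·s/m

u + w = 22.40990;  u + w = √(2b)·v, so √(2b) = 22.40990/3.297 = 6.79706.
b = (√(2b))²/2 = 46.20000/2 = 23.10000.
(Check via u − w = 2F/√(2b): u − w = 1.21582, 2F/√(2b) = 1.21582.)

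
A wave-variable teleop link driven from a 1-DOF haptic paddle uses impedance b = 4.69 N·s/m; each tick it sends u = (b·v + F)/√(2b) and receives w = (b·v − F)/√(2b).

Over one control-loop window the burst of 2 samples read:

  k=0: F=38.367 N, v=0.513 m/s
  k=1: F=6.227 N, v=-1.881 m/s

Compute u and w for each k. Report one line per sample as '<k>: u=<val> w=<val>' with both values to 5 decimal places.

0: u=13.31285 w=-11.74169
1: u=-0.84726 w=-4.91364

k=0: b·v=4.69×0.513=2.40597; √(2b)=3.06268; u=(2.40597+38.367)/3.06268=13.31285, w=(2.40597−38.367)/3.06268=-11.74169
k=1: b·v=4.69×(-1.881)=-8.82189; √(2b)=3.06268; u=(-8.82189+6.227)/3.06268=-0.84726, w=(-8.82189−6.227)/3.06268=-4.91364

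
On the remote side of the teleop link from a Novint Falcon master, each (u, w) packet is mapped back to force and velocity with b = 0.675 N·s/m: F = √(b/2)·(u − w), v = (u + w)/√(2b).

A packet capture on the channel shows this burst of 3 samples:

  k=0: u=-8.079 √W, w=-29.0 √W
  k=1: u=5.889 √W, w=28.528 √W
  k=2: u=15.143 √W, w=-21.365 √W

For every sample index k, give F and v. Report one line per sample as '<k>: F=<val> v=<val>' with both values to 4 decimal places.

0: F=12.1540 v=-31.9125
1: F=-13.1521 v=29.6214
2: F=21.2092 v=-5.3550

k=0: u−w=20.9210, u+w=-37.0790; √(b/2)=0.5809, √(2b)=1.1619; F=0.5809×20.921=12.1540, v=-37.0790/1.1619=-31.9125
k=1: u−w=-22.6390, u+w=34.4170; √(b/2)=0.5809, √(2b)=1.1619; F=0.5809×(-22.639)=-13.1521, v=34.4170/1.1619=29.6214
k=2: u−w=36.5080, u+w=-6.2220; √(b/2)=0.5809, √(2b)=1.1619; F=0.5809×36.508=21.2092, v=-6.2220/1.1619=-5.3550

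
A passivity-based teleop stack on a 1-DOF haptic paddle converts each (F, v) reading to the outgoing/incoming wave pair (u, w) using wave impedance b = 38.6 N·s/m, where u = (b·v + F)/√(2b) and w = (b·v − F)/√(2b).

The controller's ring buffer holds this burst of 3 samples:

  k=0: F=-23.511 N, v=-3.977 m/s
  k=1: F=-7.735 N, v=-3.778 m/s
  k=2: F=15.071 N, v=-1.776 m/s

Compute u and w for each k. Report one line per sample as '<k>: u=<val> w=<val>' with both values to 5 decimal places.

0: u=-20.14752 w=-14.79581
1: u=-17.47776 w=-15.71708
2: u=-6.08701 w=-9.51756

k=0: b·v=38.6×(-3.977)=-153.51220; √(2b)=8.78635; u=(-153.51220+(-23.511))/8.78635=-20.14752, w=(-153.51220−(-23.511))/8.78635=-14.79581
k=1: b·v=38.6×(-3.778)=-145.83080; √(2b)=8.78635; u=(-145.83080+(-7.735))/8.78635=-17.47776, w=(-145.83080−(-7.735))/8.78635=-15.71708
k=2: b·v=38.6×(-1.776)=-68.55360; √(2b)=8.78635; u=(-68.55360+15.071)/8.78635=-6.08701, w=(-68.55360−15.071)/8.78635=-9.51756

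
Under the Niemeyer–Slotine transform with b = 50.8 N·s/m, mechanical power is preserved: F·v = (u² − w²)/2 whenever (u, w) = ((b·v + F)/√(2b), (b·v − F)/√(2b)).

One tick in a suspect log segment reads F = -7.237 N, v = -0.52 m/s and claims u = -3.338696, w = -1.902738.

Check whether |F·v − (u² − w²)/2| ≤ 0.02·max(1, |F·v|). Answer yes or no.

F·v = (-7.237)×(-0.52) = 3.763240 W.
(u² − w²)/2 = (11.146891 − 3.620412)/2 = 3.763240 W.
|Δ| = 0.000000;  2% of max(1, |F·v|) = 0.075265.

yes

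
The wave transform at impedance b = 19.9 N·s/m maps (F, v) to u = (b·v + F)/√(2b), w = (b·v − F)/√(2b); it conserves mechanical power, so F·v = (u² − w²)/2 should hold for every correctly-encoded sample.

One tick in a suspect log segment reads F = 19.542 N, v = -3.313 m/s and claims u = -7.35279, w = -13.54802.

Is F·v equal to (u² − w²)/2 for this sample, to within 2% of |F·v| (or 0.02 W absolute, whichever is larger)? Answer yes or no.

yes

F·v = 19.542×(-3.313) = -64.7426 W.
(u² − w²)/2 = (54.0635 − 183.5488)/2 = -64.7427 W.
|Δ| = 0.0000;  2% of max(1, |F·v|) = 1.2949.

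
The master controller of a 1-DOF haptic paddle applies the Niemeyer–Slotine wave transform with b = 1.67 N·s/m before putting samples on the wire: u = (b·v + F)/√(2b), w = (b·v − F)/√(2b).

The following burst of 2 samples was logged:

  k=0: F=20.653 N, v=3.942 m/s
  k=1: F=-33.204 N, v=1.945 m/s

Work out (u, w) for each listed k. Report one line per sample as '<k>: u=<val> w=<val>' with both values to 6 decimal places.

0: u=14.902953 w=-7.698685
1: u=-16.391112 w=19.945729

k=0: b·v=1.67×3.942=6.583140; √(2b)=1.827567; u=(6.583140+20.653)/1.827567=14.902953, w=(6.583140−20.653)/1.827567=-7.698685
k=1: b·v=1.67×1.945=3.248150; √(2b)=1.827567; u=(3.248150+(-33.204))/1.827567=-16.391112, w=(3.248150−(-33.204))/1.827567=19.945729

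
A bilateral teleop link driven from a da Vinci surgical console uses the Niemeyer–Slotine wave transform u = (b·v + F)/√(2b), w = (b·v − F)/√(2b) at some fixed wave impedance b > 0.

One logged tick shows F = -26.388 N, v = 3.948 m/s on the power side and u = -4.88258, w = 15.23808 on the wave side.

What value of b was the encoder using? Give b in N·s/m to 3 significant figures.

u + w = 10.35550;  u + w = √(2b)·v, so √(2b) = 10.35550/3.948 = 2.62297.
b = (√(2b))²/2 = 6.87999/2 = 3.44000.
(Check via u − w = 2F/√(2b): u − w = -20.12066, 2F/√(2b) = -20.12067.)

b = 3.44 N·s/m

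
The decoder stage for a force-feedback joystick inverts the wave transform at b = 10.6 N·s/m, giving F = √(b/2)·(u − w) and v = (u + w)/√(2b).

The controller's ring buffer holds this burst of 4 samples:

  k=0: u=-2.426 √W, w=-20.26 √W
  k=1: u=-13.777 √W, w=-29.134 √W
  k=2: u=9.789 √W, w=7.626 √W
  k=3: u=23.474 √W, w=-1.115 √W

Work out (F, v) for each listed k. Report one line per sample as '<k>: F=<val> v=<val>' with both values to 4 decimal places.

k=0: u−w=17.8340, u+w=-22.6860; √(b/2)=2.3022, √(2b)=4.6043; F=2.3022×17.834=41.0570, v=-22.6860/4.6043=-4.9271
k=1: u−w=15.3570, u+w=-42.9110; √(b/2)=2.3022, √(2b)=4.6043; F=2.3022×15.357=35.3545, v=-42.9110/4.6043=-9.3197
k=2: u−w=2.1630, u+w=17.4150; √(b/2)=2.3022, √(2b)=4.6043; F=2.3022×2.163=4.9796, v=17.4150/4.6043=3.7823
k=3: u−w=24.5890, u+w=22.3590; √(b/2)=2.3022, √(2b)=4.6043; F=2.3022×24.589=56.6081, v=22.3590/4.6043=4.8561

0: F=41.0570 v=-4.9271
1: F=35.3545 v=-9.3197
2: F=4.9796 v=3.7823
3: F=56.6081 v=4.8561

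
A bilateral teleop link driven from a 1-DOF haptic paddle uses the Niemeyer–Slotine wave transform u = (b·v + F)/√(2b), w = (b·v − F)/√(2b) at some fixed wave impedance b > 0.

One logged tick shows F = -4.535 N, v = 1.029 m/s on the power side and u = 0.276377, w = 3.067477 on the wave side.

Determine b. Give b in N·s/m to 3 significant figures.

b = 5.28 N·s/m

u + w = 3.343854;  u + w = √(2b)·v, so √(2b) = 3.343854/1.029 = 3.249615.
b = (√(2b))²/2 = 10.559999/2 = 5.279999.
(Check via u − w = 2F/√(2b): u − w = -2.791100, 2F/√(2b) = -2.791100.)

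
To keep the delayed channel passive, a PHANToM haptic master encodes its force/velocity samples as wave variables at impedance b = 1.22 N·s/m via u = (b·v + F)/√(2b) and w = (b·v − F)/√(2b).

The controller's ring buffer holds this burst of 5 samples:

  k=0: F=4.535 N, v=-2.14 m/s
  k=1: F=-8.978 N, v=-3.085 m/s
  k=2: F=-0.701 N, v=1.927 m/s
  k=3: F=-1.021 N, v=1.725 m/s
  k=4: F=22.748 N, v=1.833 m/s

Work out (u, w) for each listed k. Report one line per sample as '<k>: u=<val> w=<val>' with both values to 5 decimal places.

0: u=1.23184 w=-4.57463
1: u=-8.15704 w=3.33811
2: u=1.05627 w=1.95380
3: u=0.69364 w=2.00090
4: u=15.99453 w=-13.13130

k=0: b·v=1.22×(-2.14)=-2.61080; √(2b)=1.56205; u=(-2.61080+4.535)/1.56205=1.23184, w=(-2.61080−4.535)/1.56205=-4.57463
k=1: b·v=1.22×(-3.085)=-3.76370; √(2b)=1.56205; u=(-3.76370+(-8.978))/1.56205=-8.15704, w=(-3.76370−(-8.978))/1.56205=3.33811
k=2: b·v=1.22×1.927=2.35094; √(2b)=1.56205; u=(2.35094+(-0.701))/1.56205=1.05627, w=(2.35094−(-0.701))/1.56205=1.95380
k=3: b·v=1.22×1.725=2.10450; √(2b)=1.56205; u=(2.10450+(-1.021))/1.56205=0.69364, w=(2.10450−(-1.021))/1.56205=2.00090
k=4: b·v=1.22×1.833=2.23626; √(2b)=1.56205; u=(2.23626+22.748)/1.56205=15.99453, w=(2.23626−22.748)/1.56205=-13.13130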